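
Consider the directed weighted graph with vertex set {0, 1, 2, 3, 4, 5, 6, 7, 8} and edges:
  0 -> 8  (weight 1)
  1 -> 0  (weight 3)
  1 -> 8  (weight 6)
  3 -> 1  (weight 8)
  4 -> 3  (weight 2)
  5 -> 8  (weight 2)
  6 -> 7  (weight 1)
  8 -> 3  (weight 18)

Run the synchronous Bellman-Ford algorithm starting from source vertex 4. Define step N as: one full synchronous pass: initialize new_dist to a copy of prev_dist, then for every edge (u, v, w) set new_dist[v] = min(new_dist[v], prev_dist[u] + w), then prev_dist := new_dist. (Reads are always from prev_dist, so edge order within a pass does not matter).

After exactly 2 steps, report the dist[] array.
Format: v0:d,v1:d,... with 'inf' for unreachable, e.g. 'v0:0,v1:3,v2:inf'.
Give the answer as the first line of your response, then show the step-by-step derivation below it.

v0:inf,v1:10,v2:inf,v3:2,v4:0,v5:inf,v6:inf,v7:inf,v8:inf

step 1: dist = v0:inf,v1:inf,v2:inf,v3:2,v4:0,v5:inf,v6:inf,v7:inf,v8:inf
step 2: dist = v0:inf,v1:10,v2:inf,v3:2,v4:0,v5:inf,v6:inf,v7:inf,v8:inf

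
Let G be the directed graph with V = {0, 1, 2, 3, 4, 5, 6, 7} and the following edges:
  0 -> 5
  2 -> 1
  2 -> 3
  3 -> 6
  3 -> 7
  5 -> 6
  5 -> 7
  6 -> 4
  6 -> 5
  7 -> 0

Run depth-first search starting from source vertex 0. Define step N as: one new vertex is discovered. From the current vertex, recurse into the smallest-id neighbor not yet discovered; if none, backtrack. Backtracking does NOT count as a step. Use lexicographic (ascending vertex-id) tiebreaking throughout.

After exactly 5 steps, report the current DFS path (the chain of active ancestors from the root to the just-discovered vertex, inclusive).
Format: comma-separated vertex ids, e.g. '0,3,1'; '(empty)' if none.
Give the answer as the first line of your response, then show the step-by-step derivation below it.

0,5,7

step 1: discover 0; path=0; order=0
step 2: discover 5; path=0>5; order=0,5
step 3: discover 6; path=0>5>6; order=0,5,6
step 4: discover 4; path=0>5>6>4; order=0,5,6,4
step 5: discover 7; path=0>5>7; order=0,5,6,4,7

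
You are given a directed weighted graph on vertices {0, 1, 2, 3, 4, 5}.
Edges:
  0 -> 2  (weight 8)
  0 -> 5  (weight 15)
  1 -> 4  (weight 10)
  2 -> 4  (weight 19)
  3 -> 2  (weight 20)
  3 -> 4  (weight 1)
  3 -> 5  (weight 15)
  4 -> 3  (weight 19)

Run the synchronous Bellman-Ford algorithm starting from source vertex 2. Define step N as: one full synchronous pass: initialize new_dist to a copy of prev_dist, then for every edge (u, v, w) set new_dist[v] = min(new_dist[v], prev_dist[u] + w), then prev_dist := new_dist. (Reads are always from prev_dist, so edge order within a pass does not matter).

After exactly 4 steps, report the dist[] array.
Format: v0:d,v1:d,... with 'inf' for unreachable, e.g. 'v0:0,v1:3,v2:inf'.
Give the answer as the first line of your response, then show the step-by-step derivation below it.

v0:inf,v1:inf,v2:0,v3:38,v4:19,v5:53

step 1: dist = v0:inf,v1:inf,v2:0,v3:inf,v4:19,v5:inf
step 2: dist = v0:inf,v1:inf,v2:0,v3:38,v4:19,v5:inf
step 3: dist = v0:inf,v1:inf,v2:0,v3:38,v4:19,v5:53
step 4: dist = v0:inf,v1:inf,v2:0,v3:38,v4:19,v5:53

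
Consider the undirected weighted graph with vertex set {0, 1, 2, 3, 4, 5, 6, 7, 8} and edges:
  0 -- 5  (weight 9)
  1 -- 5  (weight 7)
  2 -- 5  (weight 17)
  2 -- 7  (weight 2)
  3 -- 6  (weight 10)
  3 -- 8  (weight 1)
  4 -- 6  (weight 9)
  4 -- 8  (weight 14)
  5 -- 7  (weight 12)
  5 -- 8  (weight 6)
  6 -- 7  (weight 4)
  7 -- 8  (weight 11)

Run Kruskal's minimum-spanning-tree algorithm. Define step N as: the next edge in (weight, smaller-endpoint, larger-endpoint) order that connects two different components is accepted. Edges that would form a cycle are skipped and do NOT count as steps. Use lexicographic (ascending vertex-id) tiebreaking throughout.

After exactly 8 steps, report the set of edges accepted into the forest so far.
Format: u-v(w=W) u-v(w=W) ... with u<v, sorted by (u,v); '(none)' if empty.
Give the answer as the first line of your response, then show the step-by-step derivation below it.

0-5(w=9) 1-5(w=7) 2-7(w=2) 3-6(w=10) 3-8(w=1) 4-6(w=9) 5-8(w=6) 6-7(w=4)

step 1: add edge 3-8 (w=1); MST = {3-8(w=1)}
step 2: add edge 2-7 (w=2); MST = {2-7(w=2) 3-8(w=1)}
step 3: add edge 6-7 (w=4); MST = {2-7(w=2) 3-8(w=1) 6-7(w=4)}
step 4: add edge 5-8 (w=6); MST = {2-7(w=2) 3-8(w=1) 5-8(w=6) 6-7(w=4)}
step 5: add edge 1-5 (w=7); MST = {1-5(w=7) 2-7(w=2) 3-8(w=1) 5-8(w=6) 6-7(w=4)}
step 6: add edge 0-5 (w=9); MST = {0-5(w=9) 1-5(w=7) 2-7(w=2) 3-8(w=1) 5-8(w=6) 6-7(w=4)}
step 7: add edge 4-6 (w=9); MST = {0-5(w=9) 1-5(w=7) 2-7(w=2) 3-8(w=1) 4-6(w=9) 5-8(w=6) 6-7(w=4)}
step 8: add edge 3-6 (w=10); MST = {0-5(w=9) 1-5(w=7) 2-7(w=2) 3-6(w=10) 3-8(w=1) 4-6(w=9) 5-8(w=6) 6-7(w=4)}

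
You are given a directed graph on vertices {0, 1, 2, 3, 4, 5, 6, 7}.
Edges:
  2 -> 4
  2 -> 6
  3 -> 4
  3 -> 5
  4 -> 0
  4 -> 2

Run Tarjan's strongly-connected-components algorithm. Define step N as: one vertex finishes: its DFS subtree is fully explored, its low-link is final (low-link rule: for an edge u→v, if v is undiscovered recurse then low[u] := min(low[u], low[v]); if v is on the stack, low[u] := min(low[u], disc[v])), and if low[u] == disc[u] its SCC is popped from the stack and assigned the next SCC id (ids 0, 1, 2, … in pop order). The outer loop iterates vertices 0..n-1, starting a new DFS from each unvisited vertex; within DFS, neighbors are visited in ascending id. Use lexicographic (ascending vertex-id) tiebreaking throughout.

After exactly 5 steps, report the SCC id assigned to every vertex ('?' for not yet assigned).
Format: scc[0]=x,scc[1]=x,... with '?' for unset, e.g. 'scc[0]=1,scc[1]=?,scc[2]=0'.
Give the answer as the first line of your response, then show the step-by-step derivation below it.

scc[0]=0,scc[1]=1,scc[2]=3,scc[3]=?,scc[4]=3,scc[5]=?,scc[6]=2,scc[7]=?

step 1: low=(low[0]=0,low[1]=?,low[2]=?,low[3]=?,low[4]=?,low[5]=?,low[6]=?,low[7]=?); scc=(scc[0]=0,scc[1]=?,scc[2]=?,scc[3]=?,scc[4]=?,scc[5]=?,scc[6]=?,scc[7]=?)
step 2: low=(low[0]=0,low[1]=1,low[2]=?,low[3]=?,low[4]=?,low[5]=?,low[6]=?,low[7]=?); scc=(scc[0]=0,scc[1]=1,scc[2]=?,scc[3]=?,scc[4]=?,scc[5]=?,scc[6]=?,scc[7]=?)
step 3: low=(low[0]=0,low[1]=1,low[2]=2,low[3]=?,low[4]=2,low[5]=?,low[6]=?,low[7]=?); scc=(scc[0]=0,scc[1]=1,scc[2]=?,scc[3]=?,scc[4]=?,scc[5]=?,scc[6]=?,scc[7]=?)
step 4: low=(low[0]=0,low[1]=1,low[2]=2,low[3]=?,low[4]=2,low[5]=?,low[6]=4,low[7]=?); scc=(scc[0]=0,scc[1]=1,scc[2]=?,scc[3]=?,scc[4]=?,scc[5]=?,scc[6]=2,scc[7]=?)
step 5: low=(low[0]=0,low[1]=1,low[2]=2,low[3]=?,low[4]=2,low[5]=?,low[6]=4,low[7]=?); scc=(scc[0]=0,scc[1]=1,scc[2]=3,scc[3]=?,scc[4]=3,scc[5]=?,scc[6]=2,scc[7]=?)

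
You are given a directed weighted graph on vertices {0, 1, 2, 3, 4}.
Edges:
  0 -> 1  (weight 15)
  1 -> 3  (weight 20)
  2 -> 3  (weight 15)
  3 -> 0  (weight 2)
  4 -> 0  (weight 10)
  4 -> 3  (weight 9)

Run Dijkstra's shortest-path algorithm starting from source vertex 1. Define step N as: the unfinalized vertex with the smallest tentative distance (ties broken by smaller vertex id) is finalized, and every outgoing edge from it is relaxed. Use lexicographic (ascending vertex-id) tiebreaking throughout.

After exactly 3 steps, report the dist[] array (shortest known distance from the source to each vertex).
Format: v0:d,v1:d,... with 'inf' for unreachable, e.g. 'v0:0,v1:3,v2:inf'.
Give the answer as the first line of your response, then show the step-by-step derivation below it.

v0:22,v1:0,v2:inf,v3:20,v4:inf

step 1: dist = v0:inf,v1:0,v2:inf,v3:20,v4:inf
step 2: dist = v0:22,v1:0,v2:inf,v3:20,v4:inf
step 3: dist = v0:22,v1:0,v2:inf,v3:20,v4:inf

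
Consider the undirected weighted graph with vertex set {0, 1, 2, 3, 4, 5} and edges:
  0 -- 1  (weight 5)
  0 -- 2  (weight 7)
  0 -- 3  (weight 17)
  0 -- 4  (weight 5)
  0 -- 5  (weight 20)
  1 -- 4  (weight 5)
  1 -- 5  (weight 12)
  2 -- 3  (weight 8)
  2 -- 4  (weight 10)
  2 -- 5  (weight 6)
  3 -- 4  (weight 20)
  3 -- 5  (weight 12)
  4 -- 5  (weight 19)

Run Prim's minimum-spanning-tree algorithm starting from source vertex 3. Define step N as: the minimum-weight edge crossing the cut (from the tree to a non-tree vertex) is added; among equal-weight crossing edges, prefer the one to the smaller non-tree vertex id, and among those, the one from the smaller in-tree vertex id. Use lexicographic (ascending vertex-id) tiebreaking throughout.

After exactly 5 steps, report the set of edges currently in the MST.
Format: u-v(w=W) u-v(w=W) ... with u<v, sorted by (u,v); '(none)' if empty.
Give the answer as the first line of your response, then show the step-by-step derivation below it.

0-1(w=5) 0-2(w=7) 0-4(w=5) 2-3(w=8) 2-5(w=6)

step 1: add edge 2-3 (w=8); MST = {2-3(w=8)}
step 2: add edge 2-5 (w=6); MST = {2-3(w=8) 2-5(w=6)}
step 3: add edge 0-2 (w=7); MST = {0-2(w=7) 2-3(w=8) 2-5(w=6)}
step 4: add edge 0-1 (w=5); MST = {0-1(w=5) 0-2(w=7) 2-3(w=8) 2-5(w=6)}
step 5: add edge 0-4 (w=5); MST = {0-1(w=5) 0-2(w=7) 0-4(w=5) 2-3(w=8) 2-5(w=6)}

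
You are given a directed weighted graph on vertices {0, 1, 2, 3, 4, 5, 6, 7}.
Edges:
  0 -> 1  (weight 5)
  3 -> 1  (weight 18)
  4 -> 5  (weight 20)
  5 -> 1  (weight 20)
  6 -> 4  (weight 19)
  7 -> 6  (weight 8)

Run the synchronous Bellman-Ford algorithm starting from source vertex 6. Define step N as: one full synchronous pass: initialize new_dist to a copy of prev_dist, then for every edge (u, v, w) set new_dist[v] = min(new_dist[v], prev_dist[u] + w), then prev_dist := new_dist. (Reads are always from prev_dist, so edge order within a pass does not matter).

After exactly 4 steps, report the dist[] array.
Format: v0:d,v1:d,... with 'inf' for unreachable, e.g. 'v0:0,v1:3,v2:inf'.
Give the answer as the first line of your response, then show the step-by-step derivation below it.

v0:inf,v1:59,v2:inf,v3:inf,v4:19,v5:39,v6:0,v7:inf

step 1: dist = v0:inf,v1:inf,v2:inf,v3:inf,v4:19,v5:inf,v6:0,v7:inf
step 2: dist = v0:inf,v1:inf,v2:inf,v3:inf,v4:19,v5:39,v6:0,v7:inf
step 3: dist = v0:inf,v1:59,v2:inf,v3:inf,v4:19,v5:39,v6:0,v7:inf
step 4: dist = v0:inf,v1:59,v2:inf,v3:inf,v4:19,v5:39,v6:0,v7:inf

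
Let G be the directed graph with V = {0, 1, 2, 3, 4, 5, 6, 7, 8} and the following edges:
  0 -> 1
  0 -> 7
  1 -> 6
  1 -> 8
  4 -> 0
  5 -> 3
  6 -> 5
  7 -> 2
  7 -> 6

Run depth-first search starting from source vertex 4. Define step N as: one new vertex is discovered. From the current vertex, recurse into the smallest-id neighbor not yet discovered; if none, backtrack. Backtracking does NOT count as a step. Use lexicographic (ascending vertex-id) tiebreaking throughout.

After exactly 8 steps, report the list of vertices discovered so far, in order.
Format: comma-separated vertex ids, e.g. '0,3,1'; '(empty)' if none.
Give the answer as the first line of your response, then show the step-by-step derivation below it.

4,0,1,6,5,3,8,7

step 1: discover 4; path=4; order=4
step 2: discover 0; path=4>0; order=4,0
step 3: discover 1; path=4>0>1; order=4,0,1
step 4: discover 6; path=4>0>1>6; order=4,0,1,6
step 5: discover 5; path=4>0>1>6>5; order=4,0,1,6,5
step 6: discover 3; path=4>0>1>6>5>3; order=4,0,1,6,5,3
step 7: discover 8; path=4>0>1>8; order=4,0,1,6,5,3,8
step 8: discover 7; path=4>0>7; order=4,0,1,6,5,3,8,7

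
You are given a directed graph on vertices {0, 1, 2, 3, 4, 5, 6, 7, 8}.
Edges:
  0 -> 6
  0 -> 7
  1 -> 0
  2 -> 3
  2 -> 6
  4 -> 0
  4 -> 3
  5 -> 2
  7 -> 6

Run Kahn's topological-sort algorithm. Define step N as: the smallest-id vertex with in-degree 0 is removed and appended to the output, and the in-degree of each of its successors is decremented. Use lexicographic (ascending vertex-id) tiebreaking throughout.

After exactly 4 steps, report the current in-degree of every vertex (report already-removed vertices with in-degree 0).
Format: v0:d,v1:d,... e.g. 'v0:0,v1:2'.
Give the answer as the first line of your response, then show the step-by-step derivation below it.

v0:0,v1:0,v2:0,v3:1,v4:0,v5:0,v6:2,v7:0,v8:0

step 1: output 1; order=[1]; indeg=(1,0,1,2,0,0,3,1,0)
step 2: output 4; order=[1,4]; indeg=(0,0,1,1,0,0,3,1,0)
step 3: output 0; order=[1,4,0]; indeg=(0,0,1,1,0,0,2,0,0)
step 4: output 5; order=[1,4,0,5]; indeg=(0,0,0,1,0,0,2,0,0)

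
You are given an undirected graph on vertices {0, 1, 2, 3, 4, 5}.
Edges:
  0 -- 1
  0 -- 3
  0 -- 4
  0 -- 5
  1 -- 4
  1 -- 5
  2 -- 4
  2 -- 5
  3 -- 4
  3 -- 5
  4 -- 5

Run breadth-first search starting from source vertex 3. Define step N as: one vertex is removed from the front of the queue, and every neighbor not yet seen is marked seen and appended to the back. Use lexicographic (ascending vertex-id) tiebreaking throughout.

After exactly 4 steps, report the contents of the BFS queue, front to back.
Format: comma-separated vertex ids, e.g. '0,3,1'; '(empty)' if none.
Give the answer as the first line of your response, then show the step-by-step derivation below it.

1,2

step 1: dequeue 3; queue=[0,4,5]; order=3
step 2: dequeue 0; queue=[4,5,1]; order=3,0
step 3: dequeue 4; queue=[5,1,2]; order=3,0,4
step 4: dequeue 5; queue=[1,2]; order=3,0,4,5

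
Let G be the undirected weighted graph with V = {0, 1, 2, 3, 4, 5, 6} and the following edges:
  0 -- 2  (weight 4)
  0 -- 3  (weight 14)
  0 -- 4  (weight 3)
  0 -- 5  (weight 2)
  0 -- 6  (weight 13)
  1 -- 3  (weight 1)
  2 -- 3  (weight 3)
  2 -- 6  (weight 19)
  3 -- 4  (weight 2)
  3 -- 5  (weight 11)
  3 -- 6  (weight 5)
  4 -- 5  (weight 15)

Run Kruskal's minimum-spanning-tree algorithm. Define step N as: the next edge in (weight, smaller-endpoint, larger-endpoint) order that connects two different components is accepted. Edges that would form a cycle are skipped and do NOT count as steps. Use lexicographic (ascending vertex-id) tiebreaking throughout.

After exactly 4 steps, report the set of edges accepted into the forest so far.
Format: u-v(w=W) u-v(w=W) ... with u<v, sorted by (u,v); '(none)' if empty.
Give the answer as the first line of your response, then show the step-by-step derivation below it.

0-4(w=3) 0-5(w=2) 1-3(w=1) 3-4(w=2)

step 1: add edge 1-3 (w=1); MST = {1-3(w=1)}
step 2: add edge 0-5 (w=2); MST = {0-5(w=2) 1-3(w=1)}
step 3: add edge 3-4 (w=2); MST = {0-5(w=2) 1-3(w=1) 3-4(w=2)}
step 4: add edge 0-4 (w=3); MST = {0-4(w=3) 0-5(w=2) 1-3(w=1) 3-4(w=2)}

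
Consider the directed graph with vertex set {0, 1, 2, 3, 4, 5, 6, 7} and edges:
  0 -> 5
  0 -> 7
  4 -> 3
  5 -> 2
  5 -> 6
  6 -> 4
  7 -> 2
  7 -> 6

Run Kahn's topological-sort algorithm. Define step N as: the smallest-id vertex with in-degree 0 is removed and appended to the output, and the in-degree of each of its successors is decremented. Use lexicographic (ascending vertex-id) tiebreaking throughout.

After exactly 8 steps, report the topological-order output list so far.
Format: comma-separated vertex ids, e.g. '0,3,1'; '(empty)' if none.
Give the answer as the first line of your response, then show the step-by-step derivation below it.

0,1,5,7,2,6,4,3

step 1: output 0; order=[0]; indeg=(0,0,2,1,1,0,2,0)
step 2: output 1; order=[0,1]; indeg=(0,0,2,1,1,0,2,0)
step 3: output 5; order=[0,1,5]; indeg=(0,0,1,1,1,0,1,0)
step 4: output 7; order=[0,1,5,7]; indeg=(0,0,0,1,1,0,0,0)
step 5: output 2; order=[0,1,5,7,2]; indeg=(0,0,0,1,1,0,0,0)
step 6: output 6; order=[0,1,5,7,2,6]; indeg=(0,0,0,1,0,0,0,0)
step 7: output 4; order=[0,1,5,7,2,6,4]; indeg=(0,0,0,0,0,0,0,0)
step 8: output 3; order=[0,1,5,7,2,6,4,3]; indeg=(0,0,0,0,0,0,0,0)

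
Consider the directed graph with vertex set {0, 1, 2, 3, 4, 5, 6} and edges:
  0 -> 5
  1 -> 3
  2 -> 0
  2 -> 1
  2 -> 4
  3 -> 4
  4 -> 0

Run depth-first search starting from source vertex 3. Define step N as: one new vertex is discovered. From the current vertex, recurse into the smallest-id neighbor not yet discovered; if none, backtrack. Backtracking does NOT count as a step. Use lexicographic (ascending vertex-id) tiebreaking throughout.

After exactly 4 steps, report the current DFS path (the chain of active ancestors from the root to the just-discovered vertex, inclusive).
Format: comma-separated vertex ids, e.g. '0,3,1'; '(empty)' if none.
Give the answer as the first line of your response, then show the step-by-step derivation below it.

3,4,0,5

step 1: discover 3; path=3; order=3
step 2: discover 4; path=3>4; order=3,4
step 3: discover 0; path=3>4>0; order=3,4,0
step 4: discover 5; path=3>4>0>5; order=3,4,0,5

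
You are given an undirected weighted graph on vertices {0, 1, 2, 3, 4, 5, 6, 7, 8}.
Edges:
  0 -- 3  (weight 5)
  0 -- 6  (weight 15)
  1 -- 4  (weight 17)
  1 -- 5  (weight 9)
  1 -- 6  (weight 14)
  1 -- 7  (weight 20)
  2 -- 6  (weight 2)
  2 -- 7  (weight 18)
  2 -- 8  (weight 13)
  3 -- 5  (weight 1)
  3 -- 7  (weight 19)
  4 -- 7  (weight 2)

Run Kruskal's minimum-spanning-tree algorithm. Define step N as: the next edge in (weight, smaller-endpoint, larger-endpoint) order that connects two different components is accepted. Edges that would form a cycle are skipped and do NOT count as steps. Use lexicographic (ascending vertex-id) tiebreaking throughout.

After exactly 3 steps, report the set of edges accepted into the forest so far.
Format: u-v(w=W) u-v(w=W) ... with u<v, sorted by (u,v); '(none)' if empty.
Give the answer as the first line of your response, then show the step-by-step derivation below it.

2-6(w=2) 3-5(w=1) 4-7(w=2)

step 1: add edge 3-5 (w=1); MST = {3-5(w=1)}
step 2: add edge 2-6 (w=2); MST = {2-6(w=2) 3-5(w=1)}
step 3: add edge 4-7 (w=2); MST = {2-6(w=2) 3-5(w=1) 4-7(w=2)}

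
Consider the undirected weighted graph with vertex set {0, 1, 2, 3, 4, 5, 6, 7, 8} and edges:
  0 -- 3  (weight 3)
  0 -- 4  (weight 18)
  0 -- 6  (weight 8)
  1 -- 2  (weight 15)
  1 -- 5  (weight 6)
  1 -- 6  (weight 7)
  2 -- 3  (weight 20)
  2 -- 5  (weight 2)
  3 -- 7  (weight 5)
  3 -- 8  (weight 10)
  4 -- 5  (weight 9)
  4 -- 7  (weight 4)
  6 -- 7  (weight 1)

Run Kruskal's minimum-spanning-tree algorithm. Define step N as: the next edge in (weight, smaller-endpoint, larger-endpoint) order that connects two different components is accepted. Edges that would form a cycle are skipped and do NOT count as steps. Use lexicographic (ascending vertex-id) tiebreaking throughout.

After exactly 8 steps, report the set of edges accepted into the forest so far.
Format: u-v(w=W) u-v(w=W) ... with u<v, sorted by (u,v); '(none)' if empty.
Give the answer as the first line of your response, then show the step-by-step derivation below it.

0-3(w=3) 1-5(w=6) 1-6(w=7) 2-5(w=2) 3-7(w=5) 3-8(w=10) 4-7(w=4) 6-7(w=1)

step 1: add edge 6-7 (w=1); MST = {6-7(w=1)}
step 2: add edge 2-5 (w=2); MST = {2-5(w=2) 6-7(w=1)}
step 3: add edge 0-3 (w=3); MST = {0-3(w=3) 2-5(w=2) 6-7(w=1)}
step 4: add edge 4-7 (w=4); MST = {0-3(w=3) 2-5(w=2) 4-7(w=4) 6-7(w=1)}
step 5: add edge 3-7 (w=5); MST = {0-3(w=3) 2-5(w=2) 3-7(w=5) 4-7(w=4) 6-7(w=1)}
step 6: add edge 1-5 (w=6); MST = {0-3(w=3) 1-5(w=6) 2-5(w=2) 3-7(w=5) 4-7(w=4) 6-7(w=1)}
step 7: add edge 1-6 (w=7); MST = {0-3(w=3) 1-5(w=6) 1-6(w=7) 2-5(w=2) 3-7(w=5) 4-7(w=4) 6-7(w=1)}
step 8: add edge 3-8 (w=10); MST = {0-3(w=3) 1-5(w=6) 1-6(w=7) 2-5(w=2) 3-7(w=5) 3-8(w=10) 4-7(w=4) 6-7(w=1)}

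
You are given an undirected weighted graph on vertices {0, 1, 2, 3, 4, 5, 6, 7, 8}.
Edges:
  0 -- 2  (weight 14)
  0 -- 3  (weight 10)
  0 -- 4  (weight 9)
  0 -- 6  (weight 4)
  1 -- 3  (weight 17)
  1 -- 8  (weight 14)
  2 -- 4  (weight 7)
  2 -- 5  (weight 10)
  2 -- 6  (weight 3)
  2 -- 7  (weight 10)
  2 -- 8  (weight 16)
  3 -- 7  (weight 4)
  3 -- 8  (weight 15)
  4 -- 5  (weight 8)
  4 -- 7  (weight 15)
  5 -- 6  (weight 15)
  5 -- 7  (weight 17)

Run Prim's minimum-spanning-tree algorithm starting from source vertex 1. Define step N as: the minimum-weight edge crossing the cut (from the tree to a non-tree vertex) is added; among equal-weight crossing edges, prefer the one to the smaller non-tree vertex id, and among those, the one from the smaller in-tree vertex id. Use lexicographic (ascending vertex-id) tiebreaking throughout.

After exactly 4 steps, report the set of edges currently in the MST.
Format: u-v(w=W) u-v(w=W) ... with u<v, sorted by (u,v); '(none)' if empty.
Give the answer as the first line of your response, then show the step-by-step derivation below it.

0-3(w=10) 1-8(w=14) 3-7(w=4) 3-8(w=15)

step 1: add edge 1-8 (w=14); MST = {1-8(w=14)}
step 2: add edge 3-8 (w=15); MST = {1-8(w=14) 3-8(w=15)}
step 3: add edge 3-7 (w=4); MST = {1-8(w=14) 3-7(w=4) 3-8(w=15)}
step 4: add edge 0-3 (w=10); MST = {0-3(w=10) 1-8(w=14) 3-7(w=4) 3-8(w=15)}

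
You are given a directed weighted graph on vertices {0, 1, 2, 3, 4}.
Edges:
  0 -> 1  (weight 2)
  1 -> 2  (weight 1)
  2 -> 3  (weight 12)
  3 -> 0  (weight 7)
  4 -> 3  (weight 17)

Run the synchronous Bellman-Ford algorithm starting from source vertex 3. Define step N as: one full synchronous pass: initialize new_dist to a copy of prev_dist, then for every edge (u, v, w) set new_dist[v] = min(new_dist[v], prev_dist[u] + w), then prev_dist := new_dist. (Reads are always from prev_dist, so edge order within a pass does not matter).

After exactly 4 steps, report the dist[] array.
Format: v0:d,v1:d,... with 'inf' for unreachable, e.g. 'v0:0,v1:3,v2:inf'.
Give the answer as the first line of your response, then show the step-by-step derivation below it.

v0:7,v1:9,v2:10,v3:0,v4:inf

step 1: dist = v0:7,v1:inf,v2:inf,v3:0,v4:inf
step 2: dist = v0:7,v1:9,v2:inf,v3:0,v4:inf
step 3: dist = v0:7,v1:9,v2:10,v3:0,v4:inf
step 4: dist = v0:7,v1:9,v2:10,v3:0,v4:inf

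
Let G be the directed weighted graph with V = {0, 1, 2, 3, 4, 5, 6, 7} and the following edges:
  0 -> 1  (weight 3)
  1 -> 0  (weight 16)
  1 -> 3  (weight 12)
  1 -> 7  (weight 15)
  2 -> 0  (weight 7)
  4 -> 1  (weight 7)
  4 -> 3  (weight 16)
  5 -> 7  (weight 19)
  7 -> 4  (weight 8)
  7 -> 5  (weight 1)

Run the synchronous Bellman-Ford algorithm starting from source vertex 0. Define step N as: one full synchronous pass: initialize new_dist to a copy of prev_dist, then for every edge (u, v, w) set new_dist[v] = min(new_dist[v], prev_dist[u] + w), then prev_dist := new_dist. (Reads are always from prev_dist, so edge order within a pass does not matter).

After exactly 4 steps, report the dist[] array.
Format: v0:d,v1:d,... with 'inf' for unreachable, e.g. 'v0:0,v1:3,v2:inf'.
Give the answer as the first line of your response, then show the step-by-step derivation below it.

v0:0,v1:3,v2:inf,v3:15,v4:26,v5:19,v6:inf,v7:18

step 1: dist = v0:0,v1:3,v2:inf,v3:inf,v4:inf,v5:inf,v6:inf,v7:inf
step 2: dist = v0:0,v1:3,v2:inf,v3:15,v4:inf,v5:inf,v6:inf,v7:18
step 3: dist = v0:0,v1:3,v2:inf,v3:15,v4:26,v5:19,v6:inf,v7:18
step 4: dist = v0:0,v1:3,v2:inf,v3:15,v4:26,v5:19,v6:inf,v7:18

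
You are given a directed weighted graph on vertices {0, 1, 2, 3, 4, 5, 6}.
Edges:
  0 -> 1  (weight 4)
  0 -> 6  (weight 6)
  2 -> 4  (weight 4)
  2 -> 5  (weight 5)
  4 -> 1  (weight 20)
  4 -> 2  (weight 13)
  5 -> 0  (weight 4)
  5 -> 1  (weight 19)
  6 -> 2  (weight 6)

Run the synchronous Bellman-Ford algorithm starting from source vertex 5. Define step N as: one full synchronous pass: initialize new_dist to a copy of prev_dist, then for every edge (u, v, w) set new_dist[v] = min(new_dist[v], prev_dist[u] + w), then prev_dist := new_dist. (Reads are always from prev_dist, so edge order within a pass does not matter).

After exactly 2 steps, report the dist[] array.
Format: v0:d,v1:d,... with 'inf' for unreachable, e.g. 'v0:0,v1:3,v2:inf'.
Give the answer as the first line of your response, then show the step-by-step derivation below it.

v0:4,v1:8,v2:inf,v3:inf,v4:inf,v5:0,v6:10

step 1: dist = v0:4,v1:19,v2:inf,v3:inf,v4:inf,v5:0,v6:inf
step 2: dist = v0:4,v1:8,v2:inf,v3:inf,v4:inf,v5:0,v6:10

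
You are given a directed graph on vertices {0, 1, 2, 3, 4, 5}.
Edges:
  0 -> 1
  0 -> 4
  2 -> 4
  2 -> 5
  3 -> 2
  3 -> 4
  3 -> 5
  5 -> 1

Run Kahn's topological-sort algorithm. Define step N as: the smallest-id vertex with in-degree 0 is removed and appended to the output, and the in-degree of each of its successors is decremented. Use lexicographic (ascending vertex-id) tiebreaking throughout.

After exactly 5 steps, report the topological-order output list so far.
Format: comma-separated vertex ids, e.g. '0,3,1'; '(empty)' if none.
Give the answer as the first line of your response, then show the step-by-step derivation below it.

0,3,2,4,5

step 1: output 0; order=[0]; indeg=(0,1,1,0,2,2)
step 2: output 3; order=[0,3]; indeg=(0,1,0,0,1,1)
step 3: output 2; order=[0,3,2]; indeg=(0,1,0,0,0,0)
step 4: output 4; order=[0,3,2,4]; indeg=(0,1,0,0,0,0)
step 5: output 5; order=[0,3,2,4,5]; indeg=(0,0,0,0,0,0)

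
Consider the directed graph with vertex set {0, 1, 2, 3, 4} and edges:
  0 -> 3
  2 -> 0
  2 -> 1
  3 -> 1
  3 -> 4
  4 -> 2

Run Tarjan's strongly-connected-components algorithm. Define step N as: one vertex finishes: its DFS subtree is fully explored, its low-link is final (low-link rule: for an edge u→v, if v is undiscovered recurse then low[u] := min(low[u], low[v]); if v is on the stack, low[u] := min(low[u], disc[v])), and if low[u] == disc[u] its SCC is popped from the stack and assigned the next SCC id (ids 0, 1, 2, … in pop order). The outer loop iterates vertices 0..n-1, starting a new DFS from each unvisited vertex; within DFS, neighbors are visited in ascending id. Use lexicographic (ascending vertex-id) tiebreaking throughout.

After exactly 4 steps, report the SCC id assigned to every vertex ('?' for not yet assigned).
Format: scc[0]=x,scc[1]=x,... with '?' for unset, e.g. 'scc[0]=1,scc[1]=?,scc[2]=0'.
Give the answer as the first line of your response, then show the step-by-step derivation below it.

scc[0]=?,scc[1]=0,scc[2]=?,scc[3]=?,scc[4]=?

step 1: low=(low[0]=0,low[1]=2,low[2]=?,low[3]=1,low[4]=?); scc=(scc[0]=?,scc[1]=0,scc[2]=?,scc[3]=?,scc[4]=?)
step 2: low=(low[0]=0,low[1]=2,low[2]=0,low[3]=1,low[4]=3); scc=(scc[0]=?,scc[1]=0,scc[2]=?,scc[3]=?,scc[4]=?)
step 3: low=(low[0]=0,low[1]=2,low[2]=0,low[3]=1,low[4]=0); scc=(scc[0]=?,scc[1]=0,scc[2]=?,scc[3]=?,scc[4]=?)
step 4: low=(low[0]=0,low[1]=2,low[2]=0,low[3]=0,low[4]=0); scc=(scc[0]=?,scc[1]=0,scc[2]=?,scc[3]=?,scc[4]=?)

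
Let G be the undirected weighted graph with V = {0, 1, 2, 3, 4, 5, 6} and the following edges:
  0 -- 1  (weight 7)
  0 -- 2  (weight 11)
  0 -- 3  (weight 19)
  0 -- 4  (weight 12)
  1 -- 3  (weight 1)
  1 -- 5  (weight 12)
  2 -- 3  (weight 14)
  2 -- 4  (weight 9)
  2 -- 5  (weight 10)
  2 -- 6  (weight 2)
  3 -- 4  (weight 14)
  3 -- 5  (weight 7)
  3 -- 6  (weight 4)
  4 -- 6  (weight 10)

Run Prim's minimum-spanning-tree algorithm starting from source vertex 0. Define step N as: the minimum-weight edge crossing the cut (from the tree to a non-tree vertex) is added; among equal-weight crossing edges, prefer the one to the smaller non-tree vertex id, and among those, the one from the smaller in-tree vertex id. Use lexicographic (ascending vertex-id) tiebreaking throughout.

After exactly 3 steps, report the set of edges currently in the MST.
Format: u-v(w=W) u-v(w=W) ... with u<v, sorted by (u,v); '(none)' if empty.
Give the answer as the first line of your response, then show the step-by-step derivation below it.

0-1(w=7) 1-3(w=1) 3-6(w=4)

step 1: add edge 0-1 (w=7); MST = {0-1(w=7)}
step 2: add edge 1-3 (w=1); MST = {0-1(w=7) 1-3(w=1)}
step 3: add edge 3-6 (w=4); MST = {0-1(w=7) 1-3(w=1) 3-6(w=4)}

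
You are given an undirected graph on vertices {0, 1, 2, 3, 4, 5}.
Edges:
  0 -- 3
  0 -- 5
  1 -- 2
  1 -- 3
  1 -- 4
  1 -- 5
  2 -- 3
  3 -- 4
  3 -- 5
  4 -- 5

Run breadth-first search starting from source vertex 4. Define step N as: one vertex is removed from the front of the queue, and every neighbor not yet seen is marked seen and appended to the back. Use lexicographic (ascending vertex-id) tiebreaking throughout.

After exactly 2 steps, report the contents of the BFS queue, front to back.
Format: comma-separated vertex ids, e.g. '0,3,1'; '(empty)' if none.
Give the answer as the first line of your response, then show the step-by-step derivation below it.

3,5,2

step 1: dequeue 4; queue=[1,3,5]; order=4
step 2: dequeue 1; queue=[3,5,2]; order=4,1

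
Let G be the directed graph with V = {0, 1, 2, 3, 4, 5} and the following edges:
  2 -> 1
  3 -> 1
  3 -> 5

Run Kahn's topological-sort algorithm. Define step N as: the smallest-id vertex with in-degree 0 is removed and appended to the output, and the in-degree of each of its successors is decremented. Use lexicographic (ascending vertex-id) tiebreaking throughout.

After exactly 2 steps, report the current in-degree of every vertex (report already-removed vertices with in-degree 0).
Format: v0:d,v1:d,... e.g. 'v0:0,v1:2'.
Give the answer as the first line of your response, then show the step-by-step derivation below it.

v0:0,v1:1,v2:0,v3:0,v4:0,v5:1

step 1: output 0; order=[0]; indeg=(0,2,0,0,0,1)
step 2: output 2; order=[0,2]; indeg=(0,1,0,0,0,1)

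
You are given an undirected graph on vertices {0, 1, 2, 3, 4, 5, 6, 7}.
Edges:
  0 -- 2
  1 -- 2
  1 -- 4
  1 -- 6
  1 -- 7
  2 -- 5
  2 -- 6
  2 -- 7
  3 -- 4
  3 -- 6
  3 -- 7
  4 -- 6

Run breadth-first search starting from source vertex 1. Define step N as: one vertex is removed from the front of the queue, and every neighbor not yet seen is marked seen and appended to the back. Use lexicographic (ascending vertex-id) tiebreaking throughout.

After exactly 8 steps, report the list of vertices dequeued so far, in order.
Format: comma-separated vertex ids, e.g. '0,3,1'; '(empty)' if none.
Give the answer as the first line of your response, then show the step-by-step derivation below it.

1,2,4,6,7,0,5,3

step 1: dequeue 1; queue=[2,4,6,7]; order=1
step 2: dequeue 2; queue=[4,6,7,0,5]; order=1,2
step 3: dequeue 4; queue=[6,7,0,5,3]; order=1,2,4
step 4: dequeue 6; queue=[7,0,5,3]; order=1,2,4,6
step 5: dequeue 7; queue=[0,5,3]; order=1,2,4,6,7
step 6: dequeue 0; queue=[5,3]; order=1,2,4,6,7,0
step 7: dequeue 5; queue=[3]; order=1,2,4,6,7,0,5
step 8: dequeue 3; queue=[(empty)]; order=1,2,4,6,7,0,5,3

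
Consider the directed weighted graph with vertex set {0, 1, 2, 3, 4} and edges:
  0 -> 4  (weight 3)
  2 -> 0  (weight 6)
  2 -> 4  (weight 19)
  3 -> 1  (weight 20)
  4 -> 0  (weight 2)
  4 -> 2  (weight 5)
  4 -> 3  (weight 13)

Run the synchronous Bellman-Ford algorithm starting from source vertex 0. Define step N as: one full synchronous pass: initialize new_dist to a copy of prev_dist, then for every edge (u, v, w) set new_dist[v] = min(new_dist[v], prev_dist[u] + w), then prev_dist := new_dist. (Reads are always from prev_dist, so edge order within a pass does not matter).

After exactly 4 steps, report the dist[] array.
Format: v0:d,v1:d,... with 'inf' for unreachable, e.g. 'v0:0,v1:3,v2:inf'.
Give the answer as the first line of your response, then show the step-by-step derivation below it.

v0:0,v1:36,v2:8,v3:16,v4:3

step 1: dist = v0:0,v1:inf,v2:inf,v3:inf,v4:3
step 2: dist = v0:0,v1:inf,v2:8,v3:16,v4:3
step 3: dist = v0:0,v1:36,v2:8,v3:16,v4:3
step 4: dist = v0:0,v1:36,v2:8,v3:16,v4:3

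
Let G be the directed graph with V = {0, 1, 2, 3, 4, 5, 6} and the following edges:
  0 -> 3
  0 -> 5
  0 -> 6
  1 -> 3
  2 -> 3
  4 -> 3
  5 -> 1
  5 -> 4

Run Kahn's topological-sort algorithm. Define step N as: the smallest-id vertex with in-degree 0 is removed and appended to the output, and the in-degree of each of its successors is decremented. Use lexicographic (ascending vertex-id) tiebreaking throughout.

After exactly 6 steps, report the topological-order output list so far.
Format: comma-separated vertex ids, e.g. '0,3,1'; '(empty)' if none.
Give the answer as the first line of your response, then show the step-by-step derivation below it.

0,2,5,1,4,3

step 1: output 0; order=[0]; indeg=(0,1,0,3,1,0,0)
step 2: output 2; order=[0,2]; indeg=(0,1,0,2,1,0,0)
step 3: output 5; order=[0,2,5]; indeg=(0,0,0,2,0,0,0)
step 4: output 1; order=[0,2,5,1]; indeg=(0,0,0,1,0,0,0)
step 5: output 4; order=[0,2,5,1,4]; indeg=(0,0,0,0,0,0,0)
step 6: output 3; order=[0,2,5,1,4,3]; indeg=(0,0,0,0,0,0,0)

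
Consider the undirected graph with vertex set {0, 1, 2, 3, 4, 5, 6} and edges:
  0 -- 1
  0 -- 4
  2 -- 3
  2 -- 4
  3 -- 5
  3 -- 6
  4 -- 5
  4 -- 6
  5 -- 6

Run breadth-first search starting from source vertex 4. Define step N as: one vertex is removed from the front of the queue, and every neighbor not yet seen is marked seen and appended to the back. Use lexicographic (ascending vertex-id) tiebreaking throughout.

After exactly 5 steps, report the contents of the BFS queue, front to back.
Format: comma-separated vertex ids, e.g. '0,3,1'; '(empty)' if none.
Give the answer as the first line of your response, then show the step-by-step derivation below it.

1,3

step 1: dequeue 4; queue=[0,2,5,6]; order=4
step 2: dequeue 0; queue=[2,5,6,1]; order=4,0
step 3: dequeue 2; queue=[5,6,1,3]; order=4,0,2
step 4: dequeue 5; queue=[6,1,3]; order=4,0,2,5
step 5: dequeue 6; queue=[1,3]; order=4,0,2,5,6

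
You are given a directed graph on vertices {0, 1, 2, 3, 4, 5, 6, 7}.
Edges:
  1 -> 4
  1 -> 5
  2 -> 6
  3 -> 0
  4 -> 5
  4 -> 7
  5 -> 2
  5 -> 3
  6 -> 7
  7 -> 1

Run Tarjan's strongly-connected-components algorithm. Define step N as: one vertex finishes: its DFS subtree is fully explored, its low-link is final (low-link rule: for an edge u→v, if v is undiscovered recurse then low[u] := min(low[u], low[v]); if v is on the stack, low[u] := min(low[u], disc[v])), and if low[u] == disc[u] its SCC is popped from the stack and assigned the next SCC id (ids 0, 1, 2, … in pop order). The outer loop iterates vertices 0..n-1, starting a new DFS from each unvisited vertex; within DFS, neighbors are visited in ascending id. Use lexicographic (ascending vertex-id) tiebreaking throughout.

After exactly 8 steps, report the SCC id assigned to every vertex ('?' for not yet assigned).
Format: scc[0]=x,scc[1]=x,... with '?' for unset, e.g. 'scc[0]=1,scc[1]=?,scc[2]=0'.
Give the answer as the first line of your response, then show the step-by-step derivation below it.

scc[0]=0,scc[1]=2,scc[2]=2,scc[3]=1,scc[4]=2,scc[5]=2,scc[6]=2,scc[7]=2

step 1: low=(low[0]=0,low[1]=?,low[2]=?,low[3]=?,low[4]=?,low[5]=?,low[6]=?,low[7]=?); scc=(scc[0]=0,scc[1]=?,scc[2]=?,scc[3]=?,scc[4]=?,scc[5]=?,scc[6]=?,scc[7]=?)
step 2: low=(low[0]=0,low[1]=1,low[2]=4,low[3]=?,low[4]=2,low[5]=3,low[6]=5,low[7]=1); scc=(scc[0]=0,scc[1]=?,scc[2]=?,scc[3]=?,scc[4]=?,scc[5]=?,scc[6]=?,scc[7]=?)
step 3: low=(low[0]=0,low[1]=1,low[2]=4,low[3]=?,low[4]=2,low[5]=3,low[6]=1,low[7]=1); scc=(scc[0]=0,scc[1]=?,scc[2]=?,scc[3]=?,scc[4]=?,scc[5]=?,scc[6]=?,scc[7]=?)
step 4: low=(low[0]=0,low[1]=1,low[2]=1,low[3]=?,low[4]=2,low[5]=3,low[6]=1,low[7]=1); scc=(scc[0]=0,scc[1]=?,scc[2]=?,scc[3]=?,scc[4]=?,scc[5]=?,scc[6]=?,scc[7]=?)
step 5: low=(low[0]=0,low[1]=1,low[2]=1,low[3]=7,low[4]=2,low[5]=1,low[6]=1,low[7]=1); scc=(scc[0]=0,scc[1]=?,scc[2]=?,scc[3]=1,scc[4]=?,scc[5]=?,scc[6]=?,scc[7]=?)
step 6: low=(low[0]=0,low[1]=1,low[2]=1,low[3]=7,low[4]=2,low[5]=1,low[6]=1,low[7]=1); scc=(scc[0]=0,scc[1]=?,scc[2]=?,scc[3]=1,scc[4]=?,scc[5]=?,scc[6]=?,scc[7]=?)
step 7: low=(low[0]=0,low[1]=1,low[2]=1,low[3]=7,low[4]=1,low[5]=1,low[6]=1,low[7]=1); scc=(scc[0]=0,scc[1]=?,scc[2]=?,scc[3]=1,scc[4]=?,scc[5]=?,scc[6]=?,scc[7]=?)
step 8: low=(low[0]=0,low[1]=1,low[2]=1,low[3]=7,low[4]=1,low[5]=1,low[6]=1,low[7]=1); scc=(scc[0]=0,scc[1]=2,scc[2]=2,scc[3]=1,scc[4]=2,scc[5]=2,scc[6]=2,scc[7]=2)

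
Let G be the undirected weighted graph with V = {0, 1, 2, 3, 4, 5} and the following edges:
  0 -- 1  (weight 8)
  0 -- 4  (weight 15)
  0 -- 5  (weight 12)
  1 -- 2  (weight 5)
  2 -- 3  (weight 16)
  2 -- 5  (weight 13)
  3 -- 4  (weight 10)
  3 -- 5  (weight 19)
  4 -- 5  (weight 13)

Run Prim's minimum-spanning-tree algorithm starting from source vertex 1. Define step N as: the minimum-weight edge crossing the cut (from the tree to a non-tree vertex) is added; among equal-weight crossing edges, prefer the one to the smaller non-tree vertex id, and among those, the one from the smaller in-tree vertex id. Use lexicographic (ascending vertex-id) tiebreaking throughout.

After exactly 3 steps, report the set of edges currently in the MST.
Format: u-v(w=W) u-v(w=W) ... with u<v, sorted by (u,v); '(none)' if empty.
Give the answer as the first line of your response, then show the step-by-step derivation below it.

0-1(w=8) 0-5(w=12) 1-2(w=5)

step 1: add edge 1-2 (w=5); MST = {1-2(w=5)}
step 2: add edge 0-1 (w=8); MST = {0-1(w=8) 1-2(w=5)}
step 3: add edge 0-5 (w=12); MST = {0-1(w=8) 0-5(w=12) 1-2(w=5)}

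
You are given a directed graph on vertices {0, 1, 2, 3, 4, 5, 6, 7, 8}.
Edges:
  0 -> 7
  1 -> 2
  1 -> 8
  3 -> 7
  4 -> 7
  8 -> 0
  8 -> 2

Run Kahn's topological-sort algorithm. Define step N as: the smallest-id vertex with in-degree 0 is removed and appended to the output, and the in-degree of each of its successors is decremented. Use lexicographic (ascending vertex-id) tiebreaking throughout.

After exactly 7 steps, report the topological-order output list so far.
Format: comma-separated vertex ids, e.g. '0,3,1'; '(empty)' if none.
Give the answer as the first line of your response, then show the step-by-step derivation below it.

1,3,4,5,6,8,0

step 1: output 1; order=[1]; indeg=(1,0,1,0,0,0,0,3,0)
step 2: output 3; order=[1,3]; indeg=(1,0,1,0,0,0,0,2,0)
step 3: output 4; order=[1,3,4]; indeg=(1,0,1,0,0,0,0,1,0)
step 4: output 5; order=[1,3,4,5]; indeg=(1,0,1,0,0,0,0,1,0)
step 5: output 6; order=[1,3,4,5,6]; indeg=(1,0,1,0,0,0,0,1,0)
step 6: output 8; order=[1,3,4,5,6,8]; indeg=(0,0,0,0,0,0,0,1,0)
step 7: output 0; order=[1,3,4,5,6,8,0]; indeg=(0,0,0,0,0,0,0,0,0)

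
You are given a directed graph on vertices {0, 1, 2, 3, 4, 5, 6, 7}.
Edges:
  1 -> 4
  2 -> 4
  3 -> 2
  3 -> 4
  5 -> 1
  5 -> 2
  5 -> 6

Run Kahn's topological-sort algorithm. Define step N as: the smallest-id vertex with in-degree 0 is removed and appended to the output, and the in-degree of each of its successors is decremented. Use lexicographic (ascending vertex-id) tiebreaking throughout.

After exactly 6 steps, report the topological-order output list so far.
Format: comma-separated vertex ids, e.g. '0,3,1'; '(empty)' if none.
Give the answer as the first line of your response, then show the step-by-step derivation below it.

0,3,5,1,2,4

step 1: output 0; order=[0]; indeg=(0,1,2,0,3,0,1,0)
step 2: output 3; order=[0,3]; indeg=(0,1,1,0,2,0,1,0)
step 3: output 5; order=[0,3,5]; indeg=(0,0,0,0,2,0,0,0)
step 4: output 1; order=[0,3,5,1]; indeg=(0,0,0,0,1,0,0,0)
step 5: output 2; order=[0,3,5,1,2]; indeg=(0,0,0,0,0,0,0,0)
step 6: output 4; order=[0,3,5,1,2,4]; indeg=(0,0,0,0,0,0,0,0)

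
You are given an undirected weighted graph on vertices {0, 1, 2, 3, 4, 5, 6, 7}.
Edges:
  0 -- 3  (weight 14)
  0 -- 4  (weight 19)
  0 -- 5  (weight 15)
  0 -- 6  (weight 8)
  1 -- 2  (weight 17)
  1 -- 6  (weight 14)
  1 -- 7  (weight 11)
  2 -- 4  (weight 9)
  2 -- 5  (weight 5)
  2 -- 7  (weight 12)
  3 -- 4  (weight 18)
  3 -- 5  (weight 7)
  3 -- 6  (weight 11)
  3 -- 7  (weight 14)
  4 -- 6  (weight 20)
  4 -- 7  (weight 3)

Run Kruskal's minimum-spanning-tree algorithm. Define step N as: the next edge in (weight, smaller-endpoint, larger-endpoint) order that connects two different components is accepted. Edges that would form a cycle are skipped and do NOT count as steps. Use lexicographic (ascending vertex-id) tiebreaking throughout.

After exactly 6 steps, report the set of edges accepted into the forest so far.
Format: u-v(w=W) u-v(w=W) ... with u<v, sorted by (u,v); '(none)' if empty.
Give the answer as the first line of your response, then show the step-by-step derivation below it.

0-6(w=8) 1-7(w=11) 2-4(w=9) 2-5(w=5) 3-5(w=7) 4-7(w=3)

step 1: add edge 4-7 (w=3); MST = {4-7(w=3)}
step 2: add edge 2-5 (w=5); MST = {2-5(w=5) 4-7(w=3)}
step 3: add edge 3-5 (w=7); MST = {2-5(w=5) 3-5(w=7) 4-7(w=3)}
step 4: add edge 0-6 (w=8); MST = {0-6(w=8) 2-5(w=5) 3-5(w=7) 4-7(w=3)}
step 5: add edge 2-4 (w=9); MST = {0-6(w=8) 2-4(w=9) 2-5(w=5) 3-5(w=7) 4-7(w=3)}
step 6: add edge 1-7 (w=11); MST = {0-6(w=8) 1-7(w=11) 2-4(w=9) 2-5(w=5) 3-5(w=7) 4-7(w=3)}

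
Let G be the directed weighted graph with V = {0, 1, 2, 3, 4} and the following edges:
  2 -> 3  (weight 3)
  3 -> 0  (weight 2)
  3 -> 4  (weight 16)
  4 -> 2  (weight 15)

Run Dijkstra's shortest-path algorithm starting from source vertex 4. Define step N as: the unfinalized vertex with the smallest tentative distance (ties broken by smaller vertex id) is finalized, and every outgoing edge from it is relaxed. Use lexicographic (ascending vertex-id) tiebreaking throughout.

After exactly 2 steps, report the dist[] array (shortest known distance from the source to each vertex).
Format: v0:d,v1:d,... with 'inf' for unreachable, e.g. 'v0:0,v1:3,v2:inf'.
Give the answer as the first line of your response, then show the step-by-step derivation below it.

v0:inf,v1:inf,v2:15,v3:18,v4:0

step 1: dist = v0:inf,v1:inf,v2:15,v3:inf,v4:0
step 2: dist = v0:inf,v1:inf,v2:15,v3:18,v4:0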